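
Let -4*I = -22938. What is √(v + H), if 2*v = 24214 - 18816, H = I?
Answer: √33734/2 ≈ 91.834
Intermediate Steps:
I = 11469/2 (I = -¼*(-22938) = 11469/2 ≈ 5734.5)
H = 11469/2 ≈ 5734.5
v = 2699 (v = (24214 - 18816)/2 = (½)*5398 = 2699)
√(v + H) = √(2699 + 11469/2) = √(16867/2) = √33734/2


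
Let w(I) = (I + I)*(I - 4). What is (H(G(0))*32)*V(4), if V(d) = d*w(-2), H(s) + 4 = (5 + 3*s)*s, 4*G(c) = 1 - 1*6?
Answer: -17088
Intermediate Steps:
w(I) = 2*I*(-4 + I) (w(I) = (2*I)*(-4 + I) = 2*I*(-4 + I))
G(c) = -5/4 (G(c) = (1 - 1*6)/4 = (1 - 6)/4 = (¼)*(-5) = -5/4)
H(s) = -4 + s*(5 + 3*s) (H(s) = -4 + (5 + 3*s)*s = -4 + s*(5 + 3*s))
V(d) = 24*d (V(d) = d*(2*(-2)*(-4 - 2)) = d*(2*(-2)*(-6)) = d*24 = 24*d)
(H(G(0))*32)*V(4) = ((-4 + 3*(-5/4)² + 5*(-5/4))*32)*(24*4) = ((-4 + 3*(25/16) - 25/4)*32)*96 = ((-4 + 75/16 - 25/4)*32)*96 = -89/16*32*96 = -178*96 = -17088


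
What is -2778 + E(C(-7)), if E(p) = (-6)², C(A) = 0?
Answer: -2742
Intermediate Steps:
E(p) = 36
-2778 + E(C(-7)) = -2778 + 36 = -2742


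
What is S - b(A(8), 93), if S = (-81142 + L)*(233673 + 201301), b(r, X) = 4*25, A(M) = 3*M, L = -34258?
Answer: -50195999700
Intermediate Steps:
b(r, X) = 100
S = -50195999600 (S = (-81142 - 34258)*(233673 + 201301) = -115400*434974 = -50195999600)
S - b(A(8), 93) = -50195999600 - 1*100 = -50195999600 - 100 = -50195999700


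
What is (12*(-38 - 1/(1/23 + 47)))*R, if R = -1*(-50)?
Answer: -12341700/541 ≈ -22813.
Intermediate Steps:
R = 50
(12*(-38 - 1/(1/23 + 47)))*R = (12*(-38 - 1/(1/23 + 47)))*50 = (12*(-38 - 1/1082/23))*50 = (12*(-38 - 1*23/1082))*50 = (12*(-38 - 23/1082))*50 = (12*(-41139/1082))*50 = -246834/541*50 = -12341700/541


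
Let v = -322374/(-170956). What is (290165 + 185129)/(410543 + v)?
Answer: 40627180532/35092555741 ≈ 1.1577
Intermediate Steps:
v = 161187/85478 (v = -322374*(-1/170956) = 161187/85478 ≈ 1.8857)
(290165 + 185129)/(410543 + v) = (290165 + 185129)/(410543 + 161187/85478) = 475294/(35092555741/85478) = 475294*(85478/35092555741) = 40627180532/35092555741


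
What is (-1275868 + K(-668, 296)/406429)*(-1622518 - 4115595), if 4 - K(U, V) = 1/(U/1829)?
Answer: 1987632057728697301435/271494572 ≈ 7.3211e+12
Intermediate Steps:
K(U, V) = 4 - 1829/U (K(U, V) = 4 - 1/(U/1829) = 4 - 1829/U)
(-1275868 + K(-668, 296)/406429)*(-1622518 - 4115595) = (-1275868 + (4 - 1829/(-668))/406429)*(-1622518 - 4115595) = (-1275868 + (4 - 1829*(-1/668))*(1/406429))*(-5738113) = (-1275868 + (4 + 1829/668)*(1/406429))*(-5738113) = (-1275868 + (4501/668)*(1/406429))*(-5738113) = (-1275868 + 4501/271494572)*(-5738113) = -346391236583995/271494572*(-5738113) = 1987632057728697301435/271494572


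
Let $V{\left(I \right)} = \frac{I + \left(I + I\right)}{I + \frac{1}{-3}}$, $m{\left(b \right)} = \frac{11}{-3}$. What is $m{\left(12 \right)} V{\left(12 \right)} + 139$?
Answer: $\frac{4469}{35} \approx 127.69$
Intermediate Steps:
$m{\left(b \right)} = - \frac{11}{3}$ ($m{\left(b \right)} = 11 \left(- \frac{1}{3}\right) = - \frac{11}{3}$)
$V{\left(I \right)} = \frac{3 I}{- \frac{1}{3} + I}$ ($V{\left(I \right)} = \frac{I + 2 I}{I - \frac{1}{3}} = \frac{3 I}{- \frac{1}{3} + I}$)
$m{\left(12 \right)} V{\left(12 \right)} + 139 = - \frac{11 \cdot 9 \cdot 12 \frac{1}{-1 + 3 \cdot 12}}{3} + 139 = - \frac{11 \cdot 9 \cdot 12 \frac{1}{-1 + 36}}{3} + 139 = - \frac{11 \cdot 9 \cdot 12 \cdot \frac{1}{35}}{3} + 139 = \left(- \frac{11}{3}\right) \frac{108}{35} + 139 = - \frac{396}{35} + 139 = \frac{4469}{35}$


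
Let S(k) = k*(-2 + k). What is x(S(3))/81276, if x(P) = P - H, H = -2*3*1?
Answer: 3/27092 ≈ 0.00011073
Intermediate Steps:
H = -6 (H = -6*1 = -6)
x(P) = 6 + P (x(P) = P - 1*(-6) = P + 6 = 6 + P)
x(S(3))/81276 = (6 + 3*(-2 + 3))/81276 = (6 + 3*1)*(1/81276) = (6 + 3)*(1/81276) = 9*(1/81276) = 3/27092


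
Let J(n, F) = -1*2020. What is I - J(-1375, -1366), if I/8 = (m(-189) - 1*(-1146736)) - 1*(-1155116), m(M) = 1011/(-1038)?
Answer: 3186111280/173 ≈ 1.8417e+7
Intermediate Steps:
m(M) = -337/346 (m(M) = 1011*(-1/1038) = -337/346)
J(n, F) = -2020
I = 3185761820/173 (I = 8*((-337/346 - 1*(-1146736)) - 1*(-1155116)) = 8*((-337/346 + 1146736) + 1155116) = 8*(396770319/346 + 1155116) = 8*(796440455/346) = 3185761820/173 ≈ 1.8415e+7)
I - J(-1375, -1366) = 3185761820/173 - 1*(-2020) = 3185761820/173 + 2020 = 3186111280/173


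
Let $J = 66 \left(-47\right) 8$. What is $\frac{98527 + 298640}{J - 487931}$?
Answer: $- \frac{397167}{512747} \approx -0.77459$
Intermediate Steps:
$J = -24816$ ($J = \left(-3102\right) 8 = -24816$)
$\frac{98527 + 298640}{J - 487931} = \frac{98527 + 298640}{-24816 - 487931} = \frac{397167}{-512747} = 397167 \left(- \frac{1}{512747}\right) = - \frac{397167}{512747}$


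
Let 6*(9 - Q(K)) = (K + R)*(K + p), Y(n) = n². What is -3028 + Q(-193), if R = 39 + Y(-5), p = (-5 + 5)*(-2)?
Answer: -14337/2 ≈ -7168.5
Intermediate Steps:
p = 0 (p = 0*(-2) = 0)
R = 64 (R = 39 + (-5)² = 39 + 25 = 64)
Q(K) = 9 - K*(64 + K)/6 (Q(K) = 9 - (K + 64)*(K + 0)/6 = 9 - (64 + K)*K/6 = 9 - K*(64 + K)/6)
-3028 + Q(-193) = -3028 + (9 - 32/3*(-193) - ⅙*(-193)²) = -3028 + (9 + 6176/3 - ⅙*37249) = -3028 + (9 + 6176/3 - 37249/6) = -3028 - 8281/2 = -14337/2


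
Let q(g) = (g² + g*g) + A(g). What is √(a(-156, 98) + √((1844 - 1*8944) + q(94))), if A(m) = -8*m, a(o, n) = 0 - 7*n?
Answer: √(-686 + 2*√2455) ≈ 24.226*I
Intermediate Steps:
a(o, n) = -7*n
q(g) = -8*g + 2*g² (q(g) = (g² + g*g) - 8*g = (g² + g²) - 8*g = 2*g² - 8*g = -8*g + 2*g²)
√(a(-156, 98) + √((1844 - 1*8944) + q(94))) = √(-7*98 + √((1844 - 1*8944) + 2*94*(-4 + 94))) = √(-686 + √((1844 - 8944) + 2*94*90)) = √(-686 + √(-7100 + 16920)) = √(-686 + √9820) = √(-686 + 2*√2455)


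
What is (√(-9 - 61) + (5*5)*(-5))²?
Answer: (125 - I*√70)² ≈ 15555.0 - 2091.6*I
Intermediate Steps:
(√(-9 - 61) + (5*5)*(-5))² = (√(-70) + 25*(-5))² = (I*√70 - 125)² = (-125 + I*√70)²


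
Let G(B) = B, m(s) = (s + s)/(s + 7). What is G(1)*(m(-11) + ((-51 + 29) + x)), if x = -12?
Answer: -57/2 ≈ -28.500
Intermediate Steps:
m(s) = 2*s/(7 + s) (m(s) = (2*s)/(7 + s) = 2*s/(7 + s))
G(1)*(m(-11) + ((-51 + 29) + x)) = 1*(2*(-11)/(7 - 11) + ((-51 + 29) - 12)) = 1*(2*(-11)/(-4) + (-22 - 12)) = 1*(2*(-11)*(-¼) - 34) = 1*(11/2 - 34) = 1*(-57/2) = -57/2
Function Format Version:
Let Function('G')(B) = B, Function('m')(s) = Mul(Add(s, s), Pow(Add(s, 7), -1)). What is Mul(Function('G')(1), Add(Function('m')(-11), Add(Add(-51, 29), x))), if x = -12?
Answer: Rational(-57, 2) ≈ -28.500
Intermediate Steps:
Function('m')(s) = Mul(2, s, Pow(Add(7, s), -1)) (Function('m')(s) = Mul(Mul(2, s), Pow(Add(7, s), -1)) = Mul(2, s, Pow(Add(7, s), -1)))
Mul(Function('G')(1), Add(Function('m')(-11), Add(Add(-51, 29), x))) = Mul(1, Add(Mul(2, -11, Pow(Add(7, -11), -1)), Add(Add(-51, 29), -12))) = Mul(1, Add(Mul(2, -11, Pow(-4, -1)), Add(-22, -12))) = Mul(1, Add(Mul(2, -11, Rational(-1, 4)), -34)) = Mul(1, Add(Rational(11, 2), -34)) = Mul(1, Rational(-57, 2)) = Rational(-57, 2)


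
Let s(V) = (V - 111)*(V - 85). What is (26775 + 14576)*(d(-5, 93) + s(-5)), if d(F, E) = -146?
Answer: 425667194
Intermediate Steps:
s(V) = (-111 + V)*(-85 + V)
(26775 + 14576)*(d(-5, 93) + s(-5)) = (26775 + 14576)*(-146 + (9435 + (-5)**2 - 196*(-5))) = 41351*(-146 + (9435 + 25 + 980)) = 41351*(-146 + 10440) = 41351*10294 = 425667194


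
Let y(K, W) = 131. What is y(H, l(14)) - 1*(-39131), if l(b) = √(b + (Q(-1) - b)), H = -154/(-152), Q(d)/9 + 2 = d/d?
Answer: 39262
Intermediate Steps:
Q(d) = -9 (Q(d) = -18 + 9*(d/d) = -18 + 9*1 = -18 + 9 = -9)
H = 77/76 (H = -154*(-1/152) = 77/76 ≈ 1.0132)
l(b) = 3*I (l(b) = √(b + (-9 - b)) = √(-9) = 3*I)
y(H, l(14)) - 1*(-39131) = 131 - 1*(-39131) = 131 + 39131 = 39262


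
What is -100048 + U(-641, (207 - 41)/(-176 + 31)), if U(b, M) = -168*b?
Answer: 7640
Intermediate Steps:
-100048 + U(-641, (207 - 41)/(-176 + 31)) = -100048 - 168*(-641) = -100048 + 107688 = 7640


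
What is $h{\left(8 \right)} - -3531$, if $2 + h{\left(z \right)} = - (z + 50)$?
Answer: $3471$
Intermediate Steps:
$h{\left(z \right)} = -52 - z$ ($h{\left(z \right)} = -2 - \left(z + 50\right) = -2 - \left(50 + z\right) = -52 - z$)
$h{\left(8 \right)} - -3531 = \left(-52 - 8\right) - -3531 = \left(-52 - 8\right) + 3531 = -60 + 3531 = 3471$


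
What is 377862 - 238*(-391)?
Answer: 470920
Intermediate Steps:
377862 - 238*(-391) = 377862 + 93058 = 470920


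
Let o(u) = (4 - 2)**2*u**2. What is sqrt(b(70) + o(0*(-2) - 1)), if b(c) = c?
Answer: sqrt(74) ≈ 8.6023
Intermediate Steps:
o(u) = 4*u**2 (o(u) = 2**2*u**2 = 4*u**2)
sqrt(b(70) + o(0*(-2) - 1)) = sqrt(70 + 4*(0*(-2) - 1)**2) = sqrt(70 + 4*(0 - 1)**2) = sqrt(70 + 4*(-1)**2) = sqrt(70 + 4*1) = sqrt(70 + 4) = sqrt(74)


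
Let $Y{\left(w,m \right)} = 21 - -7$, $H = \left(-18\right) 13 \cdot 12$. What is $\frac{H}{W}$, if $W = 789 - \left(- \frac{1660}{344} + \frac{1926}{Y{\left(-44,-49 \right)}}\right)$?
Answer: $- \frac{845208}{218237} \approx -3.8729$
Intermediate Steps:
$H = -2808$ ($H = \left(-234\right) 12 = -2808$)
$Y{\left(w,m \right)} = 28$ ($Y{\left(w,m \right)} = 21 + 7 = 28$)
$W = \frac{218237}{301}$ ($W = 789 - \left(- \frac{1660}{344} + \frac{1926}{28}\right) = 789 - \left(\left(-1660\right) \frac{1}{344} + 1926 \cdot \frac{1}{28}\right) = 789 - \left(- \frac{415}{86} + \frac{963}{14}\right) = 789 - \frac{19252}{301} = \frac{218237}{301} \approx 725.04$)
$\frac{H}{W} = - \frac{2808}{\frac{218237}{301}} = \left(-2808\right) \frac{301}{218237} = - \frac{845208}{218237}$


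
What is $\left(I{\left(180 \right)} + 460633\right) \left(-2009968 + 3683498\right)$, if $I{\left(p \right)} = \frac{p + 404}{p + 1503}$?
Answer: $\frac{1297397309518190}{1683} \approx 7.7088 \cdot 10^{11}$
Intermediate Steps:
$I{\left(p \right)} = \frac{404 + p}{1503 + p}$
$\left(I{\left(180 \right)} + 460633\right) \left(-2009968 + 3683498\right) = \left(\frac{404 + 180}{1503 + 180} + 460633\right) \left(-2009968 + 3683498\right) = \left(\frac{1}{1683} \cdot 584 + 460633\right) 1673530 = \left(\frac{584}{1683} + 460633\right) 1673530 = \frac{775245923}{1683} \cdot 1673530 = \frac{1297397309518190}{1683}$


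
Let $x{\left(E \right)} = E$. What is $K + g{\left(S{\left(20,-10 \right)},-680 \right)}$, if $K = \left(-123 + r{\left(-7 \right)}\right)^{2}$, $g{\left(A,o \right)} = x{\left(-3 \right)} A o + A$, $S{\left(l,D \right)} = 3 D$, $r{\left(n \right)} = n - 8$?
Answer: $-42186$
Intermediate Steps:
$r{\left(n \right)} = -8 + n$ ($r{\left(n \right)} = n - 8 = -8 + n$)
$g{\left(A,o \right)} = A - 3 A o$ ($g{\left(A,o \right)} = - 3 A o + A = A - 3 A o$)
$K = 19044$ ($K = \left(-123 - 15\right)^{2} = \left(-138\right)^{2} = 19044$)
$K + g{\left(S{\left(20,-10 \right)},-680 \right)} = 19044 + 3 \left(-10\right) \left(1 - -2040\right) = 19044 - 30 \left(1 + 2040\right) = 19044 - 61230 = -42186$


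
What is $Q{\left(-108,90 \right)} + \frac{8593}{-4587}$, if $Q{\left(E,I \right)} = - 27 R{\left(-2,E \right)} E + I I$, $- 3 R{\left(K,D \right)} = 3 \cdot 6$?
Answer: $- \frac{43108045}{4587} \approx -9397.9$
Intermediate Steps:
$R{\left(K,D \right)} = -6$ ($R{\left(K,D \right)} = - \frac{3 \cdot 6}{3} = \left(- \frac{1}{3}\right) 18 = -6$)
$Q{\left(E,I \right)} = I^{2} + 162 E$ ($Q{\left(E,I \right)} = \left(-27\right) \left(-6\right) E + I I = 162 E + I^{2} = I^{2} + 162 E$)
$Q{\left(-108,90 \right)} + \frac{8593}{-4587} = \left(90^{2} + 162 \left(-108\right)\right) + \frac{8593}{-4587} = \left(8100 - 17496\right) + 8593 \left(- \frac{1}{4587}\right) = -9396 - \frac{8593}{4587} = - \frac{43108045}{4587}$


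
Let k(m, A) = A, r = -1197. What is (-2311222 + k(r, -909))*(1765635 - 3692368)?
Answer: 4454859098023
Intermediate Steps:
(-2311222 + k(r, -909))*(1765635 - 3692368) = (-2311222 - 909)*(1765635 - 3692368) = -2312131*(-1926733) = 4454859098023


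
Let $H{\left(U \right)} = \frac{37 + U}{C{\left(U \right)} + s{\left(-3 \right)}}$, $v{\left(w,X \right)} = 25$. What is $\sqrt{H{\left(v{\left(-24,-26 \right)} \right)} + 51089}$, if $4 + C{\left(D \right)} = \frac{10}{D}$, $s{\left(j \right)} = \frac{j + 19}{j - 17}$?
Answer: $\frac{4 \sqrt{386254}}{11} \approx 226.0$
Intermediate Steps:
$s{\left(j \right)} = \frac{19 + j}{-17 + j}$
$C{\left(D \right)} = -4 + \frac{10}{D}$
$H{\left(U \right)} = \frac{37 + U}{- \frac{24}{5} + \frac{10}{U}}$ ($H{\left(U \right)} = \frac{37 + U}{\left(-4 + \frac{10}{U}\right) + \frac{19 - 3}{-17 - 3}} = \frac{37 + U}{\left(-4 + \frac{10}{U}\right) + \frac{1}{-20} \cdot 16} = \frac{37 + U}{\left(-4 + \frac{10}{U}\right) - \frac{4}{5}} = \frac{37 + U}{- \frac{24}{5} + \frac{10}{U}}$)
$\sqrt{H{\left(v{\left(-24,-26 \right)} \right)} + 51089} = \sqrt{\frac{5}{2} \cdot 25 \frac{1}{25 - 300} \left(37 + 25\right) + 51089} = \sqrt{\frac{5}{2} \cdot 25 \frac{1}{25 - 300} \cdot 62 + 51089} = \sqrt{\frac{5}{2} \cdot 25 \frac{1}{-275} \cdot 62 + 51089} = \sqrt{\frac{5}{2} \cdot 25 \left(- \frac{1}{275}\right) 62 + 51089} = \sqrt{- \frac{155}{11} + 51089} = \sqrt{\frac{561824}{11}} = \frac{4 \sqrt{386254}}{11}$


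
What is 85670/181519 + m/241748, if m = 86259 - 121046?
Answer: 1107388439/3375527324 ≈ 0.32806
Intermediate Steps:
m = -34787
85670/181519 + m/241748 = 85670/181519 - 34787/241748 = 85670*(1/181519) - 34787*1/241748 = 6590/13963 - 34787/241748 = 1107388439/3375527324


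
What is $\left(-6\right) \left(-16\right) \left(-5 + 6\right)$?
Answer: $96$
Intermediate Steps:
$\left(-6\right) \left(-16\right) \left(-5 + 6\right) = 96 \cdot 1 = 96$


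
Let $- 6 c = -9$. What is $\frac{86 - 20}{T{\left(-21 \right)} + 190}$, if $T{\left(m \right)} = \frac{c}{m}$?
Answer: $\frac{924}{2659} \approx 0.3475$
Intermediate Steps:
$c = \frac{3}{2}$ ($c = \left(- \frac{1}{6}\right) \left(-9\right) = \frac{3}{2} \approx 1.5$)
$T{\left(m \right)} = \frac{3}{2 m}$
$\frac{86 - 20}{T{\left(-21 \right)} + 190} = \frac{86 - 20}{\frac{3}{2 \left(-21\right)} + 190} = \frac{66}{\frac{3}{2} \left(- \frac{1}{21}\right) + 190} = \frac{66}{- \frac{1}{14} + 190} = \frac{66}{\frac{2659}{14}} = 66 \cdot \frac{14}{2659} = \frac{924}{2659}$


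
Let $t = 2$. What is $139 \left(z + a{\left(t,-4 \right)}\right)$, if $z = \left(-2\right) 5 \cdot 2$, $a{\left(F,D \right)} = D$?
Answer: $-3336$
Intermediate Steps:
$z = -20$ ($z = \left(-10\right) 2 = -20$)
$139 \left(z + a{\left(t,-4 \right)}\right) = 139 \left(-20 - 4\right) = 139 \left(-24\right) = -3336$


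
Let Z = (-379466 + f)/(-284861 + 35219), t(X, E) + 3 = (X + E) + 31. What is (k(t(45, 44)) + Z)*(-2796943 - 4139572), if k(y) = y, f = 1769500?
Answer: -96480264595600/124821 ≈ -7.7295e+8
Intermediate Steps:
t(X, E) = 28 + E + X (t(X, E) = -3 + ((X + E) + 31) = -3 + ((E + X) + 31) = -3 + (31 + E + X) = 28 + E + X)
Z = -695017/124821 (Z = (-379466 + 1769500)/(-284861 + 35219) = 1390034/(-249642) = 1390034*(-1/249642) = -695017/124821 ≈ -5.5681)
(k(t(45, 44)) + Z)*(-2796943 - 4139572) = ((28 + 44 + 45) - 695017/124821)*(-2796943 - 4139572) = (117 - 695017/124821)*(-6936515) = (13909040/124821)*(-6936515) = -96480264595600/124821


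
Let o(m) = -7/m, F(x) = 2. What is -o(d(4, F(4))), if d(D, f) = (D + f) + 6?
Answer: 7/12 ≈ 0.58333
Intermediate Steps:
d(D, f) = 6 + D + f
-o(d(4, F(4))) = -(-7)/(6 + 4 + 2) = -(-7)/12 = -1*(-7/12) = 7/12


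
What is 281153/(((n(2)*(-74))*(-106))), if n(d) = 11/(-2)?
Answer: -281153/43142 ≈ -6.5169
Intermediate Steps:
n(d) = -11/2 (n(d) = 11*(-½) = -11/2)
281153/(((n(2)*(-74))*(-106))) = 281153/((-11/2*(-74)*(-106))) = 281153/((407*(-106))) = 281153/(-43142) = 281153*(-1/43142) = -281153/43142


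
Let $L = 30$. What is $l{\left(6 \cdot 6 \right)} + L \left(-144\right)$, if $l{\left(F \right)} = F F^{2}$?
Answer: $42336$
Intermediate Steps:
$l{\left(F \right)} = F^{3}$
$l{\left(6 \cdot 6 \right)} + L \left(-144\right) = \left(6 \cdot 6\right)^{3} + 30 \left(-144\right) = 36^{3} - 4320 = 46656 - 4320 = 42336$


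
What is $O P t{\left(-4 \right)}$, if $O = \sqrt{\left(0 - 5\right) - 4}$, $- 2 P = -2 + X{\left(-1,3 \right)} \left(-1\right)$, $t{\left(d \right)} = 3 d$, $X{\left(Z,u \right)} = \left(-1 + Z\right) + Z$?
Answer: $18 i \approx 18.0 i$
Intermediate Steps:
$X{\left(Z,u \right)} = -1 + 2 Z$
$P = - \frac{1}{2}$ ($P = - \frac{-2 + \left(-1 + 2 \left(-1\right)\right) \left(-1\right)}{2} = - \frac{-2 + \left(-1 - 2\right) \left(-1\right)}{2} = - \frac{-2 - -3}{2} = - \frac{-2 + 3}{2} = \left(- \frac{1}{2}\right) 1 = - \frac{1}{2} \approx -0.5$)
$O = 3 i$ ($O = \sqrt{\left(0 - 5\right) - 4} = \sqrt{-5 - 4} = \sqrt{-9} = 3 i \approx 3.0 i$)
$O P t{\left(-4 \right)} = 3 i \left(- \frac{1}{2}\right) 3 \left(-4\right) = - \frac{3 i}{2} \left(-12\right) = 18 i$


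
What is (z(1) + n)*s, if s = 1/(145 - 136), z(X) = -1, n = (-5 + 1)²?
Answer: 5/3 ≈ 1.6667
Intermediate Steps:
n = 16 (n = (-4)² = 16)
s = ⅑ (s = 1/9 = ⅑ ≈ 0.11111)
(z(1) + n)*s = (-1 + 16)*(⅑) = 15*(⅑) = 5/3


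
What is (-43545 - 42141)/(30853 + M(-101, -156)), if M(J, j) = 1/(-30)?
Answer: -2570580/925589 ≈ -2.7772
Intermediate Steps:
M(J, j) = -1/30
(-43545 - 42141)/(30853 + M(-101, -156)) = (-43545 - 42141)/(30853 - 1/30) = -85686/925589/30 = -85686*30/925589 = -2570580/925589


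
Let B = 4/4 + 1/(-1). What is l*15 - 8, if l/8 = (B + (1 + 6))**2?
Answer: 5872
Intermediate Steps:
B = 0 (B = 4*(1/4) + 1*(-1) = 1 - 1 = 0)
l = 392 (l = 8*(0 + (1 + 6))**2 = 8*(0 + 7)**2 = 8*7**2 = 8*49 = 392)
l*15 - 8 = 392*15 - 8 = 5880 - 8 = 5872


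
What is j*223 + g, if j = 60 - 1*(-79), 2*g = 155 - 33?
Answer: 31058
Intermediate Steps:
g = 61 (g = (155 - 33)/2 = (½)*122 = 61)
j = 139 (j = 60 + 79 = 139)
j*223 + g = 139*223 + 61 = 30997 + 61 = 31058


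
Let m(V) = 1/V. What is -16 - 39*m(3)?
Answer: -29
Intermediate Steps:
-16 - 39*m(3) = -16 - 39/3 = -16 - 39*1/3 = -16 - 13 = -29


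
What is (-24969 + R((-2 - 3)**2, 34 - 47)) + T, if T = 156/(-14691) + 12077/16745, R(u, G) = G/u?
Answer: -10237244932969/410001325 ≈ -24969.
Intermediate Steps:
T = 58270329/82000265 (T = 156*(-1/14691) + 12077*(1/16745) = -52/4897 + 12077/16745 = 58270329/82000265 ≈ 0.71061)
(-24969 + R((-2 - 3)**2, 34 - 47)) + T = (-24969 + (34 - 47)/((-2 - 3)**2)) + 58270329/82000265 = (-24969 - 13/((-5)**2)) + 58270329/82000265 = (-24969 - 13/25) + 58270329/82000265 = -624238/25 + 58270329/82000265 = -10237244932969/410001325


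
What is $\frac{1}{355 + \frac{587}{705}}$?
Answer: $\frac{705}{250862} \approx 0.0028103$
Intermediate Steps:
$\frac{1}{355 + \frac{587}{705}} = \frac{1}{\frac{250862}{705}} = \frac{705}{250862}$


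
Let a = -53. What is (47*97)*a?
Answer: -241627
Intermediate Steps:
(47*97)*a = (47*97)*(-53) = 4559*(-53) = -241627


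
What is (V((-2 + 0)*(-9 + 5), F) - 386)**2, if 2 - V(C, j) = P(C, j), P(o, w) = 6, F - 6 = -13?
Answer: 152100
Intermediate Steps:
F = -7 (F = 6 - 13 = -7)
V(C, j) = -4 (V(C, j) = 2 - 1*6 = 2 - 6 = -4)
(V((-2 + 0)*(-9 + 5), F) - 386)**2 = (-4 - 386)**2 = (-390)**2 = 152100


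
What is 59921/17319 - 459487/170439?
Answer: 250557774/327981449 ≈ 0.76394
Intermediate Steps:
59921/17319 - 459487/170439 = 250557774/327981449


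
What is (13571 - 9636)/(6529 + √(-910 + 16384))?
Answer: 25691615/42612367 - 3935*√15474/42612367 ≈ 0.59143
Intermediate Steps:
(13571 - 9636)/(6529 + √(-910 + 16384)) = 3935/(6529 + √15474)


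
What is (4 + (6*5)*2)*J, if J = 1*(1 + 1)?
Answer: 128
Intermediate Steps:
J = 2 (J = 1*2 = 2)
(4 + (6*5)*2)*J = (4 + (6*5)*2)*2 = (4 + 30*2)*2 = (4 + 60)*2 = 64*2 = 128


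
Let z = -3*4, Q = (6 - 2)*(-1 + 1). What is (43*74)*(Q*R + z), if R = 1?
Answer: -38184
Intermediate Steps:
Q = 0 (Q = 4*0 = 0)
z = -12
(43*74)*(Q*R + z) = (43*74)*(0*1 - 12) = 3182*(0 - 12) = 3182*(-12) = -38184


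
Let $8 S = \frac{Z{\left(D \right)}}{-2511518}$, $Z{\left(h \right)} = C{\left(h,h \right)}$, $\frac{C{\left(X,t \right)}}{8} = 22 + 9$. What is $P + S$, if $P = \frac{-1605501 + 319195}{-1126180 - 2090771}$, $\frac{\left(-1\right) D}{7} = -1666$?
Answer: $\frac{3230480947027}{8079430341618} \approx 0.39984$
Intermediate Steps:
$D = 11662$ ($D = \left(-7\right) \left(-1666\right) = 11662$)
$C{\left(X,t \right)} = 248$ ($C{\left(X,t \right)} = 8 \left(22 + 9\right) = 8 \cdot 31 = 248$)
$Z{\left(h \right)} = 248$
$P = \frac{1286306}{3216951}$ ($P = - \frac{1286306}{-3216951} = \left(-1286306\right) \left(- \frac{1}{3216951}\right) = \frac{1286306}{3216951} \approx 0.39985$)
$S = - \frac{31}{2511518}$ ($S = \frac{248 \frac{1}{-2511518}}{8} = \frac{248 \left(- \frac{1}{2511518}\right)}{8} = \frac{1}{8} \left(- \frac{124}{1255759}\right) = - \frac{31}{2511518} \approx -1.2343 \cdot 10^{-5}$)
$P + S = \frac{1286306}{3216951} - \frac{31}{2511518} = \frac{3230480947027}{8079430341618}$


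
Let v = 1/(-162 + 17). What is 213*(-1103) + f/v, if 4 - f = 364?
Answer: -182739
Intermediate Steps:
f = -360 (f = 4 - 1*364 = 4 - 364 = -360)
v = -1/145 (v = 1/(-145) = -1/145 ≈ -0.0068966)
213*(-1103) + f/v = 213*(-1103) - 360/(-1/145) = -234939 - 360*(-145) = -234939 + 52200 = -182739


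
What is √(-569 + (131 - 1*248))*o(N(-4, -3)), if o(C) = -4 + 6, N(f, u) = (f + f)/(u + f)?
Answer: 14*I*√14 ≈ 52.383*I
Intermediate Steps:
N(f, u) = 2*f/(f + u) (N(f, u) = (2*f)/(f + u) = 2*f/(f + u))
o(C) = 2
√(-569 + (131 - 1*248))*o(N(-4, -3)) = √(-569 + (131 - 1*248))*2 = √(-569 + (131 - 248))*2 = √(-569 - 117)*2 = √(-686)*2 = (7*I*√14)*2 = 14*I*√14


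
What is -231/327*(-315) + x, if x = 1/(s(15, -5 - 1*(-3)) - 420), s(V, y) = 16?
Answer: 9798911/44036 ≈ 222.52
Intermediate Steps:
x = -1/404 (x = 1/(16 - 420) = 1/(-404) = -1/404 ≈ -0.0024752)
-231/327*(-315) + x = -231/327*(-315) - 1/404 = -231*1/327*(-315) - 1/404 = -77/109*(-315) - 1/404 = 24255/109 - 1/404 = 9798911/44036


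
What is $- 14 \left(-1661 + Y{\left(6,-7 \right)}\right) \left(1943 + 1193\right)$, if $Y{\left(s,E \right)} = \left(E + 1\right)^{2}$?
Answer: $71344000$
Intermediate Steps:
$Y{\left(s,E \right)} = \left(1 + E\right)^{2}$
$- 14 \left(-1661 + Y{\left(6,-7 \right)}\right) \left(1943 + 1193\right) = - 14 \left(-1661 + \left(1 - 7\right)^{2}\right) \left(1943 + 1193\right) = - 14 \left(-1661 + \left(-6\right)^{2}\right) 3136 = - 14 \left(-1661 + 36\right) 3136 = - 14 \left(\left(-1625\right) 3136\right) = \left(-14\right) \left(-5096000\right) = 71344000$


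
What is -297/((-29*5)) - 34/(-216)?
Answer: 34541/15660 ≈ 2.2057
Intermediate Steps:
-297/((-29*5)) - 34/(-216) = -297/(-145) - 34*(-1/216) = -297*(-1/145) + 17/108 = 297/145 + 17/108 = 34541/15660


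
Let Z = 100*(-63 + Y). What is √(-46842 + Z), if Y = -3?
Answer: 3*I*√5938 ≈ 231.18*I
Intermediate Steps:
Z = -6600 (Z = 100*(-63 - 3) = 100*(-66) = -6600)
√(-46842 + Z) = √(-46842 - 6600) = √(-53442) = 3*I*√5938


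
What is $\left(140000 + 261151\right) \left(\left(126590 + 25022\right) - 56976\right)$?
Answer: $37963326036$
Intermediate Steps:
$\left(140000 + 261151\right) \left(\left(126590 + 25022\right) - 56976\right) = 401151 \left(151612 - 56976\right) = 401151 \cdot 94636 = 37963326036$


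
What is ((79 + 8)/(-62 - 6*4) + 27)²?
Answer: 4995225/7396 ≈ 675.40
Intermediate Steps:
((79 + 8)/(-62 - 6*4) + 27)² = (87/(-62 - 24) + 27)² = (87/(-86) + 27)² = (87*(-1/86) + 27)² = (-87/86 + 27)² = (2235/86)² = 4995225/7396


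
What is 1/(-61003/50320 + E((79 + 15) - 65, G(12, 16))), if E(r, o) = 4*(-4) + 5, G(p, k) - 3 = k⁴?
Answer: -50320/614523 ≈ -0.081885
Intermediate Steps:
G(p, k) = 3 + k⁴
E(r, o) = -11 (E(r, o) = -16 + 5 = -11)
1/(-61003/50320 + E((79 + 15) - 65, G(12, 16))) = 1/(-61003/50320 - 11) = 1/(-614523/50320) = -50320/614523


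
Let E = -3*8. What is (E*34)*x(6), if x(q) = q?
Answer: -4896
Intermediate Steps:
E = -24
(E*34)*x(6) = -24*34*6 = -816*6 = -4896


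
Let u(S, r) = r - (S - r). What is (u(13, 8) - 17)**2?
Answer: 196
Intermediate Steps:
u(S, r) = -S + 2*r (u(S, r) = r + (r - S) = -S + 2*r)
(u(13, 8) - 17)**2 = ((-1*13 + 2*8) - 17)**2 = ((-13 + 16) - 17)**2 = (3 - 17)**2 = (-14)**2 = 196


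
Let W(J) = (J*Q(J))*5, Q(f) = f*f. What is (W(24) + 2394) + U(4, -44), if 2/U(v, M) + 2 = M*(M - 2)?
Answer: 72300655/1011 ≈ 71514.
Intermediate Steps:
U(v, M) = 2/(-2 + M*(-2 + M)) (U(v, M) = 2/(-2 + M*(M - 2)) = 2/(-2 + M*(-2 + M)))
Q(f) = f**2
W(J) = 5*J**3 (W(J) = (J*J**2)*5 = J**3*5 = 5*J**3)
(W(24) + 2394) + U(4, -44) = (5*24**3 + 2394) + 2/(-2 + (-44)**2 - 2*(-44)) = (5*13824 + 2394) + 2/(-2 + 1936 + 88) = (69120 + 2394) + 2/2022 = 71514 + 2*(1/2022) = 71514 + 1/1011 = 72300655/1011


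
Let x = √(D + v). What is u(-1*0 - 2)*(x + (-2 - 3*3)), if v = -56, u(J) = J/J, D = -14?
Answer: -11 + I*√70 ≈ -11.0 + 8.3666*I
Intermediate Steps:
u(J) = 1
x = I*√70 (x = √(-14 - 56) = √(-70) = I*√70 ≈ 8.3666*I)
u(-1*0 - 2)*(x + (-2 - 3*3)) = 1*(I*√70 + (-2 - 3*3)) = 1*(I*√70 + (-2 - 9)) = 1*(I*√70 - 11) = 1*(-11 + I*√70) = -11 + I*√70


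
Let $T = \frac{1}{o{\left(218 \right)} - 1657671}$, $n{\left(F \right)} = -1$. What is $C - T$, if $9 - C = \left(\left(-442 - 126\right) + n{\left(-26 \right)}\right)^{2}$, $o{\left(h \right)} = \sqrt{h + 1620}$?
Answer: $- \frac{889629425597598385}{2747873142403} + \frac{\sqrt{1838}}{2747873142403} \approx -3.2375 \cdot 10^{5}$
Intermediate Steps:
$o{\left(h \right)} = \sqrt{1620 + h}$
$T = \frac{1}{-1657671 + \sqrt{1838}}$ ($T = \frac{1}{\sqrt{1620 + 218} - 1657671} = \frac{1}{\sqrt{1838} - 1657671} = \frac{1}{-1657671 + \sqrt{1838}} \approx -6.0327 \cdot 10^{-7}$)
$C = -323752$ ($C = 9 - \left(\left(-442 - 126\right) - 1\right)^{2} = 9 - \left(-568 - 1\right)^{2} = 9 - \left(-569\right)^{2} = 9 - 323761 = -323752$)
$C - T = -323752 - \left(- \frac{1657671}{2747873142403} - \frac{\sqrt{1838}}{2747873142403}\right) = -323752 + \left(\frac{1657671}{2747873142403} + \frac{\sqrt{1838}}{2747873142403}\right) = - \frac{889629425597598385}{2747873142403} + \frac{\sqrt{1838}}{2747873142403}$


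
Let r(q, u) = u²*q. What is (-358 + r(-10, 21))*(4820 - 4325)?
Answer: -2360160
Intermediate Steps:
r(q, u) = q*u²
(-358 + r(-10, 21))*(4820 - 4325) = (-358 - 10*21²)*(4820 - 4325) = (-358 - 10*441)*495 = (-358 - 4410)*495 = -4768*495 = -2360160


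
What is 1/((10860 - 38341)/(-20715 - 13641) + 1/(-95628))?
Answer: 45630494/36498871 ≈ 1.2502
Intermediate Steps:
1/((10860 - 38341)/(-20715 - 13641) + 1/(-95628)) = 1/(-27481/(-34356) - 1/95628) = 1/(-27481*(-1/34356) - 1/95628) = 1/(27481/34356 - 1/95628) = 1/(36498871/45630494) = 45630494/36498871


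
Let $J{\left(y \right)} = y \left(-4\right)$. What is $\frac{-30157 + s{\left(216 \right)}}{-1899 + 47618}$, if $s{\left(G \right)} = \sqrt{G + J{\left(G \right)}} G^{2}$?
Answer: $- \frac{30157}{45719} + \frac{839808 i \sqrt{2}}{45719} \approx -0.65962 + 25.978 i$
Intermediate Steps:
$J{\left(y \right)} = - 4 y$
$s{\left(G \right)} = \sqrt{3} G^{2} \sqrt{- G}$ ($s{\left(G \right)} = \sqrt{G - 4 G} G^{2} = \sqrt{- 3 G} G^{2} = \sqrt{3} \sqrt{- G} G^{2} = \sqrt{3} G^{2} \sqrt{- G}$)
$\frac{-30157 + s{\left(216 \right)}}{-1899 + 47618} = \frac{-30157 + \sqrt{3} \left(\left(-1\right) 216\right)^{\frac{5}{2}}}{-1899 + 47618} = \frac{-30157 + \sqrt{3} \left(-216\right)^{\frac{5}{2}}}{45719} = \left(-30157 + \sqrt{3} \cdot 279936 i \sqrt{6}\right) \frac{1}{45719} = \left(-30157 + 839808 i \sqrt{2}\right) \frac{1}{45719} = - \frac{30157}{45719} + \frac{839808 i \sqrt{2}}{45719}$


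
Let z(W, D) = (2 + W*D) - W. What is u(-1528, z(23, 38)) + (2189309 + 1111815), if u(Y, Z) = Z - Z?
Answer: 3301124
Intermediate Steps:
z(W, D) = 2 - W + D*W (z(W, D) = (2 + D*W) - W = 2 - W + D*W)
u(Y, Z) = 0
u(-1528, z(23, 38)) + (2189309 + 1111815) = 0 + (2189309 + 1111815) = 0 + 3301124 = 3301124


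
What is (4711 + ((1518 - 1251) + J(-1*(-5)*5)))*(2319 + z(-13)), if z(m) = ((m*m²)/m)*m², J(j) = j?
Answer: 154492640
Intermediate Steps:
z(m) = m⁴ (z(m) = (m³/m)*m² = m²*m² = m⁴)
(4711 + ((1518 - 1251) + J(-1*(-5)*5)))*(2319 + z(-13)) = (4711 + ((1518 - 1251) - 1*(-5)*5))*(2319 + (-13)⁴) = (4711 + (267 + 5*5))*(2319 + 28561) = (4711 + (267 + 25))*30880 = (4711 + 292)*30880 = 5003*30880 = 154492640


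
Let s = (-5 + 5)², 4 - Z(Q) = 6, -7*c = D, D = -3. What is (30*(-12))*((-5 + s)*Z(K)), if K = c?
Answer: -3600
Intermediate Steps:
c = 3/7 (c = -⅐*(-3) = 3/7 ≈ 0.42857)
K = 3/7 ≈ 0.42857
Z(Q) = -2 (Z(Q) = 4 - 1*6 = 4 - 6 = -2)
s = 0 (s = 0² = 0)
(30*(-12))*((-5 + s)*Z(K)) = (30*(-12))*((-5 + 0)*(-2)) = -(-1800)*(-2) = -360*10 = -3600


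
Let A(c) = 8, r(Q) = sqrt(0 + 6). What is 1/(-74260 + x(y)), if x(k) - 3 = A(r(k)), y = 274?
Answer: -1/74249 ≈ -1.3468e-5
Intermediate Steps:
r(Q) = sqrt(6)
x(k) = 11 (x(k) = 3 + 8 = 11)
1/(-74260 + x(y)) = 1/(-74260 + 11) = 1/(-74249) = -1/74249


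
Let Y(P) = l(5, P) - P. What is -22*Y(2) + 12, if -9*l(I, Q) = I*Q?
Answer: 724/9 ≈ 80.444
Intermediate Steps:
l(I, Q) = -I*Q/9
Y(P) = -14*P/9 (Y(P) = -⅑*5*P - P = -5*P/9 - P = -14*P/9)
-22*Y(2) + 12 = -(-308)*2/9 + 12 = -22*(-28/9) + 12 = 616/9 + 12 = 724/9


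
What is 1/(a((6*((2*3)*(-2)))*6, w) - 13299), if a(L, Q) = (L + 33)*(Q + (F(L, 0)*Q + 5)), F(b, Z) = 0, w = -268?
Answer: 1/91638 ≈ 1.0913e-5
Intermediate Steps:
a(L, Q) = (5 + Q)*(33 + L) (a(L, Q) = (L + 33)*(Q + (0*Q + 5)) = (33 + L)*(Q + (0 + 5)) = (33 + L)*(Q + 5) = (33 + L)*(5 + Q) = (5 + Q)*(33 + L))
1/(a((6*((2*3)*(-2)))*6, w) - 13299) = 1/((165 + 5*((6*((2*3)*(-2)))*6) + 33*(-268) + ((6*((2*3)*(-2)))*6)*(-268)) - 13299) = 1/((165 + 5*((6*(6*(-2)))*6) - 8844 + ((6*(6*(-2)))*6)*(-268)) - 13299) = 1/((165 + 5*((6*(-12))*6) - 8844 + ((6*(-12))*6)*(-268)) - 13299) = 1/((165 + 5*(-72*6) - 8844 - 72*6*(-268)) - 13299) = 1/((165 + 5*(-432) - 8844 - 432*(-268)) - 13299) = 1/((165 - 2160 - 8844 + 115776) - 13299) = 1/(104937 - 13299) = 1/91638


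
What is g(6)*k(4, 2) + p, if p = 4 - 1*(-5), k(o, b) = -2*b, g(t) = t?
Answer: -15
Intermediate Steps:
p = 9 (p = 4 + 5 = 9)
g(6)*k(4, 2) + p = 6*(-2*2) + 9 = 6*(-4) + 9 = -24 + 9 = -15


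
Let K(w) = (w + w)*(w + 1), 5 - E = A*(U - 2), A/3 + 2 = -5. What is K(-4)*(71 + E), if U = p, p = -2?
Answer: -192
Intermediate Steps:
A = -21 (A = -6 + 3*(-5) = -6 - 15 = -21)
U = -2
E = -79 (E = 5 - (-21)*(-2 - 2) = 5 - (-21)*(-4) = 5 - 1*84 = 5 - 84 = -79)
K(w) = 2*w*(1 + w) (K(w) = (2*w)*(1 + w) = 2*w*(1 + w))
K(-4)*(71 + E) = (2*(-4)*(1 - 4))*(71 - 79) = (2*(-4)*(-3))*(-8) = 24*(-8) = -192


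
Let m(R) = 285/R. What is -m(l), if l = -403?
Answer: 285/403 ≈ 0.70720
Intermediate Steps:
-m(l) = -285/(-403) = -285*(-1)/403 = -1*(-285/403) = 285/403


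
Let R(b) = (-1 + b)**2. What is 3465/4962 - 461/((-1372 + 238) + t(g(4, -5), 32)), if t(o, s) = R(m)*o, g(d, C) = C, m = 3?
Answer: 523841/477179 ≈ 1.0978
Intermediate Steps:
t(o, s) = 4*o (t(o, s) = (-1 + 3)**2*o = 2**2*o = 4*o)
3465/4962 - 461/((-1372 + 238) + t(g(4, -5), 32)) = 3465/4962 - 461/((-1372 + 238) + 4*(-5)) = 3465*(1/4962) - 461/(-1134 - 20) = 1155/1654 - 461/(-1154) = 1155/1654 - 461*(-1/1154) = 1155/1654 + 461/1154 = 523841/477179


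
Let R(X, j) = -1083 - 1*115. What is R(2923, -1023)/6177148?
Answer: -599/3088574 ≈ -0.00019394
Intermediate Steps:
R(X, j) = -1198 (R(X, j) = -1083 - 115 = -1198)
R(2923, -1023)/6177148 = -1198/6177148 = -1198*1/6177148 = -599/3088574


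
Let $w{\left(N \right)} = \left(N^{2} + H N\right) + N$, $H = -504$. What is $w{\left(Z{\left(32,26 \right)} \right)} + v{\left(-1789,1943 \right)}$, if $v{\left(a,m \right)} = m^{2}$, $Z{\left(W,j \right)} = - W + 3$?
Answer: $3790677$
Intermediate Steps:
$Z{\left(W,j \right)} = 3 - W$
$w{\left(N \right)} = N^{2} - 503 N$ ($w{\left(N \right)} = \left(N^{2} - 504 N\right) + N = N^{2} - 503 N$)
$w{\left(Z{\left(32,26 \right)} \right)} + v{\left(-1789,1943 \right)} = \left(3 - 32\right) \left(-503 + \left(3 - 32\right)\right) + 1943^{2} = \left(3 - 32\right) \left(-503 + \left(3 - 32\right)\right) + 3775249 = - 29 \left(-503 - 29\right) + 3775249 = \left(-29\right) \left(-532\right) + 3775249 = 15428 + 3775249 = 3790677$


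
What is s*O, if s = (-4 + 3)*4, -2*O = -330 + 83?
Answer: -494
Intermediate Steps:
O = 247/2 (O = -(-330 + 83)/2 = -1/2*(-247) = 247/2 ≈ 123.50)
s = -4 (s = -1*4 = -4)
s*O = -4*247/2 = -494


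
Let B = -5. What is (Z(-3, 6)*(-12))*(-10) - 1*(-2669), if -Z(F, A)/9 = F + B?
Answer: 11309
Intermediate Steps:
Z(F, A) = 45 - 9*F (Z(F, A) = -9*(F - 5) = -9*(-5 + F) = 45 - 9*F)
(Z(-3, 6)*(-12))*(-10) - 1*(-2669) = ((45 - 9*(-3))*(-12))*(-10) - 1*(-2669) = ((45 + 27)*(-12))*(-10) + 2669 = (72*(-12))*(-10) + 2669 = -864*(-10) + 2669 = 8640 + 2669 = 11309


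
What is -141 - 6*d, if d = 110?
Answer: -801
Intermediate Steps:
-141 - 6*d = -141 - 6*110 = -141 - 660 = -801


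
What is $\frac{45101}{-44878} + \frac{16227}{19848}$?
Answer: $- \frac{27821557}{148456424} \approx -0.18741$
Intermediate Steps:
$\frac{45101}{-44878} + \frac{16227}{19848} = 45101 \left(- \frac{1}{44878}\right) + 16227 \cdot \frac{1}{19848} = - \frac{45101}{44878} + \frac{5409}{6616} = - \frac{27821557}{148456424}$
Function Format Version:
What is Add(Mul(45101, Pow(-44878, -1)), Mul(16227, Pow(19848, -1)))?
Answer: Rational(-27821557, 148456424) ≈ -0.18741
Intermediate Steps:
Add(Mul(45101, Pow(-44878, -1)), Mul(16227, Pow(19848, -1))) = Add(Mul(45101, Rational(-1, 44878)), Mul(16227, Rational(1, 19848))) = Add(Rational(-45101, 44878), Rational(5409, 6616)) = Rational(-27821557, 148456424)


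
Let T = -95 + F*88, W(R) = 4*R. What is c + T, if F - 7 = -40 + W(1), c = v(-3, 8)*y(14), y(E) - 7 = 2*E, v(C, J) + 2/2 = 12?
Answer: -2262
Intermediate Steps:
v(C, J) = 11 (v(C, J) = -1 + 12 = 11)
y(E) = 7 + 2*E
c = 385 (c = 11*(7 + 2*14) = 11*(7 + 28) = 11*35 = 385)
F = -29 (F = 7 + (-40 + 4*1) = 7 + (-40 + 4) = 7 - 36 = -29)
T = -2647 (T = -95 - 29*88 = -95 - 2552 = -2647)
c + T = 385 - 2647 = -2262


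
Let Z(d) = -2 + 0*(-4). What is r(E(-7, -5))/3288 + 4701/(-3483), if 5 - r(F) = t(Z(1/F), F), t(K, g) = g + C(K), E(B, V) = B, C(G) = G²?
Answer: -214292/159057 ≈ -1.3473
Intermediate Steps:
Z(d) = -2 (Z(d) = -2 + 0 = -2)
t(K, g) = g + K²
r(F) = 1 - F (r(F) = 5 - (F + (-2)²) = 5 - (F + 4) = 5 - (4 + F) = 5 + (-4 - F) = 1 - F)
r(E(-7, -5))/3288 + 4701/(-3483) = (1 - 1*(-7))/3288 + 4701/(-3483) = (1 + 7)*(1/3288) + 4701*(-1/3483) = 8*(1/3288) - 1567/1161 = 1/411 - 1567/1161 = -214292/159057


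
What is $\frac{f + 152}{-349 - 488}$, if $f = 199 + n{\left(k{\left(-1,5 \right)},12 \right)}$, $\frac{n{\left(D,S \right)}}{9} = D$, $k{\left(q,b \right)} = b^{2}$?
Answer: $- \frac{64}{93} \approx -0.68817$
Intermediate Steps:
$n{\left(D,S \right)} = 9 D$
$f = 424$ ($f = 199 + 9 \cdot 5^{2} = 199 + 9 \cdot 25 = 199 + 225 = 424$)
$\frac{f + 152}{-349 - 488} = \frac{424 + 152}{-349 - 488} = \frac{576}{-837} = 576 \left(- \frac{1}{837}\right) = - \frac{64}{93}$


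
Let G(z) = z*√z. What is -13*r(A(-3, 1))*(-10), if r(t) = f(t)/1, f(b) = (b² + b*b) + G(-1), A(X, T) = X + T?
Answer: 1040 - 130*I ≈ 1040.0 - 130.0*I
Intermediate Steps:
G(z) = z^(3/2)
A(X, T) = T + X
f(b) = -I + 2*b² (f(b) = (b² + b*b) + (-1)^(3/2) = (b² + b²) - I = 2*b² - I = -I + 2*b²)
r(t) = -I + 2*t² (r(t) = (-I + 2*t²)/1 = (-I + 2*t²)*1 = -I + 2*t²)
-13*r(A(-3, 1))*(-10) = -13*(-I + 2*(1 - 3)²)*(-10) = -13*(-I + 2*(-2)²)*(-10) = -13*(-I + 2*4)*(-10) = -13*(-I + 8)*(-10) = -13*(8 - I)*(-10) = (-104 + 13*I)*(-10) = 1040 - 130*I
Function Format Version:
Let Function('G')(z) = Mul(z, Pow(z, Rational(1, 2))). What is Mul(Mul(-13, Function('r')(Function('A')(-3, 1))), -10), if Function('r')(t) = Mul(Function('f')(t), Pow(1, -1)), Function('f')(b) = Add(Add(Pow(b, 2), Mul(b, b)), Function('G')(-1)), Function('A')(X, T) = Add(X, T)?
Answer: Add(1040, Mul(-130, I)) ≈ Add(1040.0, Mul(-130.00, I))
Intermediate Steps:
Function('G')(z) = Pow(z, Rational(3, 2))
Function('A')(X, T) = Add(T, X)
Function('f')(b) = Add(Mul(-1, I), Mul(2, Pow(b, 2))) (Function('f')(b) = Add(Add(Pow(b, 2), Mul(b, b)), Pow(-1, Rational(3, 2))) = Add(Add(Pow(b, 2), Pow(b, 2)), Mul(-1, I)) = Add(Mul(2, Pow(b, 2)), Mul(-1, I)) = Add(Mul(-1, I), Mul(2, Pow(b, 2))))
Function('r')(t) = Add(Mul(-1, I), Mul(2, Pow(t, 2))) (Function('r')(t) = Mul(Add(Mul(-1, I), Mul(2, Pow(t, 2))), Pow(1, -1)) = Mul(Add(Mul(-1, I), Mul(2, Pow(t, 2))), 1) = Add(Mul(-1, I), Mul(2, Pow(t, 2))))
Mul(Mul(-13, Function('r')(Function('A')(-3, 1))), -10) = Mul(Mul(-13, Add(Mul(-1, I), Mul(2, Pow(Add(1, -3), 2)))), -10) = Mul(Mul(-13, Add(Mul(-1, I), Mul(2, Pow(-2, 2)))), -10) = Mul(Mul(-13, Add(Mul(-1, I), Mul(2, 4))), -10) = Mul(Mul(-13, Add(Mul(-1, I), 8)), -10) = Mul(Mul(-13, Add(8, Mul(-1, I))), -10) = Mul(Add(-104, Mul(13, I)), -10) = Add(1040, Mul(-130, I))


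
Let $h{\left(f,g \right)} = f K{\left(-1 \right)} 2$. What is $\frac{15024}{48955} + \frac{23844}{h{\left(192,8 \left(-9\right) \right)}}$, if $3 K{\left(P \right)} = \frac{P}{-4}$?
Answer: $\frac{291940947}{391640} \approx 745.43$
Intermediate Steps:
$K{\left(P \right)} = - \frac{P}{12}$ ($K{\left(P \right)} = \frac{P \frac{1}{-4}}{3} = \frac{P \left(- \frac{1}{4}\right)}{3} = \frac{\left(- \frac{1}{4}\right) P}{3} = - \frac{P}{12}$)
$h{\left(f,g \right)} = \frac{f}{6}$ ($h{\left(f,g \right)} = f \left(\left(- \frac{1}{12}\right) \left(-1\right)\right) 2 = f \frac{1}{12} \cdot 2 = \frac{f}{12} \cdot 2 = \frac{f}{6}$)
$\frac{15024}{48955} + \frac{23844}{h{\left(192,8 \left(-9\right) \right)}} = \frac{15024}{48955} + \frac{23844}{\frac{1}{6} \cdot 192} = 15024 \cdot \frac{1}{48955} + \frac{23844}{32} = \frac{15024}{48955} + 23844 \cdot \frac{1}{32} = \frac{15024}{48955} + \frac{5961}{8} = \frac{291940947}{391640}$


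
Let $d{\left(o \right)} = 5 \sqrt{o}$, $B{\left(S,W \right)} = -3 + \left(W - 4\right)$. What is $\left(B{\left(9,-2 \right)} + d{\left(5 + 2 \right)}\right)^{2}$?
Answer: $256 - 90 \sqrt{7} \approx 17.882$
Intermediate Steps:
$B{\left(S,W \right)} = -7 + W$ ($B{\left(S,W \right)} = -3 + \left(-4 + W\right) = -7 + W$)
$\left(B{\left(9,-2 \right)} + d{\left(5 + 2 \right)}\right)^{2} = \left(\left(-7 - 2\right) + 5 \sqrt{5 + 2}\right)^{2} = \left(-9 + 5 \sqrt{7}\right)^{2}$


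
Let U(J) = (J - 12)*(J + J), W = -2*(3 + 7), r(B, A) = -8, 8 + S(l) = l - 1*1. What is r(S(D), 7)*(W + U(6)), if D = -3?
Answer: 736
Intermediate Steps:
S(l) = -9 + l (S(l) = -8 + (l - 1*1) = -8 + (l - 1) = -8 + (-1 + l) = -9 + l)
W = -20 (W = -2*10 = -20)
U(J) = 2*J*(-12 + J) (U(J) = (-12 + J)*(2*J) = 2*J*(-12 + J))
r(S(D), 7)*(W + U(6)) = -8*(-20 + 2*6*(-12 + 6)) = -8*(-20 + 2*6*(-6)) = -8*(-20 - 72) = -8*(-92) = 736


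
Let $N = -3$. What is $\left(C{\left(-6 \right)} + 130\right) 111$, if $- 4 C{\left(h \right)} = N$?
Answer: $\frac{58053}{4} \approx 14513.0$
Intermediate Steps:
$C{\left(h \right)} = \frac{3}{4}$ ($C{\left(h \right)} = \left(- \frac{1}{4}\right) \left(-3\right) = \frac{3}{4}$)
$\left(C{\left(-6 \right)} + 130\right) 111 = \left(\frac{3}{4} + 130\right) 111 = \frac{523}{4} \cdot 111 = \frac{58053}{4}$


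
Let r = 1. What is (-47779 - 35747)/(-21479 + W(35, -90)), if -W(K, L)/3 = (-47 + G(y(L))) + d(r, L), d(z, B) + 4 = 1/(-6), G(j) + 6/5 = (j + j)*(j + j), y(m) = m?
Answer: 278420/395073 ≈ 0.70473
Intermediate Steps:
G(j) = -6/5 + 4*j**2 (G(j) = -6/5 + (j + j)*(j + j) = -6/5 + (2*j)*(2*j) = -6/5 + 4*j**2)
d(z, B) = -25/6 (d(z, B) = -4 + 1/(-6) = -4 - 1/6 = -25/6)
W(K, L) = 1571/10 - 12*L**2 (W(K, L) = -3*((-47 + (-6/5 + 4*L**2)) - 25/6) = -3*((-241/5 + 4*L**2) - 25/6) = -3*(-1571/30 + 4*L**2) = 1571/10 - 12*L**2)
(-47779 - 35747)/(-21479 + W(35, -90)) = (-47779 - 35747)/(-21479 + (1571/10 - 12*(-90)**2)) = -83526/(-21479 + (1571/10 - 12*8100)) = -83526/(-21479 + (1571/10 - 97200)) = -83526/(-21479 - 970429/10) = -83526/(-1185219/10) = -83526*(-10/1185219) = 278420/395073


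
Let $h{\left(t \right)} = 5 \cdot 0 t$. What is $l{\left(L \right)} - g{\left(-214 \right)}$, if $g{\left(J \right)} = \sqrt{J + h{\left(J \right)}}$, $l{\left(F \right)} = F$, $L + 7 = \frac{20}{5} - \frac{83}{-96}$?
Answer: $- \frac{205}{96} - i \sqrt{214} \approx -2.1354 - 14.629 i$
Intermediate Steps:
$h{\left(t \right)} = 0$ ($h{\left(t \right)} = 0 t = 0$)
$L = - \frac{205}{96}$ ($L = -7 + \left(\frac{20}{5} - \frac{83}{-96}\right) = -7 + \left(20 \cdot \frac{1}{5} - - \frac{83}{96}\right) = -7 + \left(4 + \frac{83}{96}\right) = -7 + \frac{467}{96} = - \frac{205}{96} \approx -2.1354$)
$g{\left(J \right)} = \sqrt{J}$ ($g{\left(J \right)} = \sqrt{J + 0} = \sqrt{J}$)
$l{\left(L \right)} - g{\left(-214 \right)} = - \frac{205}{96} - \sqrt{-214} = - \frac{205}{96} - i \sqrt{214}$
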